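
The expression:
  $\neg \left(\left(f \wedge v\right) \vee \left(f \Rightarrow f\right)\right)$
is never true.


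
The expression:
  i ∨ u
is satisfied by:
  {i: True, u: True}
  {i: True, u: False}
  {u: True, i: False}


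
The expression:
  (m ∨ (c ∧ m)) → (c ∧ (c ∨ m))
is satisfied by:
  {c: True, m: False}
  {m: False, c: False}
  {m: True, c: True}


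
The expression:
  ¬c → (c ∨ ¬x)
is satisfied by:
  {c: True, x: False}
  {x: False, c: False}
  {x: True, c: True}


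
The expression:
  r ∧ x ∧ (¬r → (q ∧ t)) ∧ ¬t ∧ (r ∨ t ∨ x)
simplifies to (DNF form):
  r ∧ x ∧ ¬t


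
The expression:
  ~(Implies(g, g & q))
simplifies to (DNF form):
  g & ~q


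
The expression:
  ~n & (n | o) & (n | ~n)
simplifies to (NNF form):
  o & ~n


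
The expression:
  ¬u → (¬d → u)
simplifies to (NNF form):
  d ∨ u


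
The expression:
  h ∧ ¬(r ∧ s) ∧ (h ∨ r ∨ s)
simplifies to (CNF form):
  h ∧ (¬r ∨ ¬s)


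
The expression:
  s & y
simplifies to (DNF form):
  s & y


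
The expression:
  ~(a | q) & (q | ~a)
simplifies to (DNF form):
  ~a & ~q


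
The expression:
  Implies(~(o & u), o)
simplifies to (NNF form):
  o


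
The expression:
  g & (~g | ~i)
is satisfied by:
  {g: True, i: False}


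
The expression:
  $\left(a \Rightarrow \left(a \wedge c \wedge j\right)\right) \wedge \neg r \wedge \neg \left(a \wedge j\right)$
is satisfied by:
  {r: False, a: False}


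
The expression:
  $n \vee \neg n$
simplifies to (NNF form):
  $\text{True}$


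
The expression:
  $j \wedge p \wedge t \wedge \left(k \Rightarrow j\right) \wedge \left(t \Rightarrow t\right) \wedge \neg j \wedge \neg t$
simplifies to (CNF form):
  $\text{False}$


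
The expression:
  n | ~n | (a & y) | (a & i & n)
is always true.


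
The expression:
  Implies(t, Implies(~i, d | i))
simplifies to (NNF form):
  d | i | ~t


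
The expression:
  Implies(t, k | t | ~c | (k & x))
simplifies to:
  True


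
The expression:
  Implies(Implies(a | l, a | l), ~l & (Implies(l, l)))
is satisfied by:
  {l: False}


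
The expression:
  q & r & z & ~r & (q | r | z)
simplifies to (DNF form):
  False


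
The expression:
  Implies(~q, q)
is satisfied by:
  {q: True}


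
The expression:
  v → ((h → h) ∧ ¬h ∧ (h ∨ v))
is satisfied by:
  {h: False, v: False}
  {v: True, h: False}
  {h: True, v: False}


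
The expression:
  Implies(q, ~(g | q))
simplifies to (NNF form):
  ~q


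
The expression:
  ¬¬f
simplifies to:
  f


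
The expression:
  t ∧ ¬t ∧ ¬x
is never true.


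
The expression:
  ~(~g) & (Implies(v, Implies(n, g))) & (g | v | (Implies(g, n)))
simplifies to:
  g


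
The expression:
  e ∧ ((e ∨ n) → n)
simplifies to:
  e ∧ n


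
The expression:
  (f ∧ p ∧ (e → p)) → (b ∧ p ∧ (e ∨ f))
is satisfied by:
  {b: True, p: False, f: False}
  {p: False, f: False, b: False}
  {f: True, b: True, p: False}
  {f: True, p: False, b: False}
  {b: True, p: True, f: False}
  {p: True, b: False, f: False}
  {f: True, p: True, b: True}


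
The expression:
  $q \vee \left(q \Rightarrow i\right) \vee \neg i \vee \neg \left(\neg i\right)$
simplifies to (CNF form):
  $\text{True}$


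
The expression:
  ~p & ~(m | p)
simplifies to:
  ~m & ~p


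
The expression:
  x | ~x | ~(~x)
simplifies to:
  True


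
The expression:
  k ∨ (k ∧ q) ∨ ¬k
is always true.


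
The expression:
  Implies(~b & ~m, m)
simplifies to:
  b | m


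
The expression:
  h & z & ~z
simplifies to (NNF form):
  False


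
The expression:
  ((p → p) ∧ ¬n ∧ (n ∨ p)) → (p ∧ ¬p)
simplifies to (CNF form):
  n ∨ ¬p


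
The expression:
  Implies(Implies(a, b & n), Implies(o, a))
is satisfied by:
  {a: True, o: False}
  {o: False, a: False}
  {o: True, a: True}


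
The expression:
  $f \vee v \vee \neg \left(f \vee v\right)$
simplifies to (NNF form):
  $\text{True}$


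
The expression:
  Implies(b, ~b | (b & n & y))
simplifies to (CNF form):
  (n | ~b) & (y | ~b)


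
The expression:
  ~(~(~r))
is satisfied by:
  {r: False}


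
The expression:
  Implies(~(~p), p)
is always true.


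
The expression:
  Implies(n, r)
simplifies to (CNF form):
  r | ~n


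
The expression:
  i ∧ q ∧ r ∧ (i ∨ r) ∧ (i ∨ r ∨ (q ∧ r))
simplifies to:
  i ∧ q ∧ r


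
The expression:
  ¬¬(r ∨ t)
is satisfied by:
  {r: True, t: True}
  {r: True, t: False}
  {t: True, r: False}


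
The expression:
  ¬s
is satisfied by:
  {s: False}


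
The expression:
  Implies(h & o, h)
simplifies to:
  True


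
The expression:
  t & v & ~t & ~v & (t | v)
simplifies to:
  False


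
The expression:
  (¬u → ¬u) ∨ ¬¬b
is always true.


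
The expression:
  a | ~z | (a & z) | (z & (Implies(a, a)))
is always true.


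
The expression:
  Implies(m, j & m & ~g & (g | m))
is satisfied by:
  {j: True, g: False, m: False}
  {g: False, m: False, j: False}
  {j: True, g: True, m: False}
  {g: True, j: False, m: False}
  {m: True, j: True, g: False}


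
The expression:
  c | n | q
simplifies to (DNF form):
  c | n | q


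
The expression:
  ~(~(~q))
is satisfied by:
  {q: False}


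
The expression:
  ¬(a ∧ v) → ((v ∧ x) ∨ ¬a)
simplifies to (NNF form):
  v ∨ ¬a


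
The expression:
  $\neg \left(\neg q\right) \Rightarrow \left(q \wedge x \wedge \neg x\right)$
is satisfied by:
  {q: False}


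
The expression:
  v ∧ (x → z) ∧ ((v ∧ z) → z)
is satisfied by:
  {z: True, v: True, x: False}
  {v: True, x: False, z: False}
  {x: True, z: True, v: True}


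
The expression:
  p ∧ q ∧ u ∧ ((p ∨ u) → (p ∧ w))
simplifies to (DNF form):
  p ∧ q ∧ u ∧ w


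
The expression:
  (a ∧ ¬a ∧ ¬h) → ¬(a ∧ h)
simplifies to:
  True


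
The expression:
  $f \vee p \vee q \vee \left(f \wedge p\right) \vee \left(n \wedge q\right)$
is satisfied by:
  {q: True, p: True, f: True}
  {q: True, p: True, f: False}
  {q: True, f: True, p: False}
  {q: True, f: False, p: False}
  {p: True, f: True, q: False}
  {p: True, f: False, q: False}
  {f: True, p: False, q: False}


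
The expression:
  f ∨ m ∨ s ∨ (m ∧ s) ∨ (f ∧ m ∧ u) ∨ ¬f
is always true.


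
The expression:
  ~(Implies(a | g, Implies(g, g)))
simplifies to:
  False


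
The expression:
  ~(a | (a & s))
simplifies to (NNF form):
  ~a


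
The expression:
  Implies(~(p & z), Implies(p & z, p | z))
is always true.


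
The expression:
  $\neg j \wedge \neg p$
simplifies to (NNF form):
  $\neg j \wedge \neg p$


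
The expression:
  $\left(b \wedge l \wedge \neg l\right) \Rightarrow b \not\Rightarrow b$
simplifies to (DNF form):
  $\text{True}$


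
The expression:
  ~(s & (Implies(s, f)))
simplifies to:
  ~f | ~s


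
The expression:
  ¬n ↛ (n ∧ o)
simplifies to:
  ¬n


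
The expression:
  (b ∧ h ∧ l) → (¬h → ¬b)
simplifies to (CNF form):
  True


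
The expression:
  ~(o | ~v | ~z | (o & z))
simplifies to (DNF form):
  v & z & ~o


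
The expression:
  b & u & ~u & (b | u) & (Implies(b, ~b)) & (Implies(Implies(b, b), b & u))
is never true.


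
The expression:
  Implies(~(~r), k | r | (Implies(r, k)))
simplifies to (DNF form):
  True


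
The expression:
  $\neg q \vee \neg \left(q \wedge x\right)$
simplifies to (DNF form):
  $\neg q \vee \neg x$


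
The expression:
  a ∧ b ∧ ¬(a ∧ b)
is never true.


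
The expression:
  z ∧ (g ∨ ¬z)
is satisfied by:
  {z: True, g: True}


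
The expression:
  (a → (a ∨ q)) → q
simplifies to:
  q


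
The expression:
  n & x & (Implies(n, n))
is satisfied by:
  {x: True, n: True}


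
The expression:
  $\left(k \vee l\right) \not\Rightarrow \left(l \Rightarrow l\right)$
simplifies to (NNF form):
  $\text{False}$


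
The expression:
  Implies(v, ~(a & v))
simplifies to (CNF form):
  ~a | ~v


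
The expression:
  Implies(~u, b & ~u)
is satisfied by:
  {b: True, u: True}
  {b: True, u: False}
  {u: True, b: False}


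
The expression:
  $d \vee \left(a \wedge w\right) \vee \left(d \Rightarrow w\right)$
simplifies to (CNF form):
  $\text{True}$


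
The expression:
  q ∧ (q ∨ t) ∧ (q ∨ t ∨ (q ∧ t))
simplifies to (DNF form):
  q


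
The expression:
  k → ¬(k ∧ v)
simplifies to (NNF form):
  ¬k ∨ ¬v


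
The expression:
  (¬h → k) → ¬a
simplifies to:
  (¬h ∧ ¬k) ∨ ¬a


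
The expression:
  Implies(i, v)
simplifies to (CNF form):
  v | ~i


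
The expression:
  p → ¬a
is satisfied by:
  {p: False, a: False}
  {a: True, p: False}
  {p: True, a: False}


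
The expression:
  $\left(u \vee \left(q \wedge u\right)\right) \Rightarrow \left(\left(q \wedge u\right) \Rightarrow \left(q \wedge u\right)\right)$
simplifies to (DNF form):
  $\text{True}$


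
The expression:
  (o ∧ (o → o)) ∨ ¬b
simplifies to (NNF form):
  o ∨ ¬b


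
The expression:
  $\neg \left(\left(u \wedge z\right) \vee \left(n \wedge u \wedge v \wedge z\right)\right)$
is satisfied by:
  {u: False, z: False}
  {z: True, u: False}
  {u: True, z: False}


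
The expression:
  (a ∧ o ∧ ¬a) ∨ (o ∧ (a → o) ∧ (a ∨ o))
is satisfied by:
  {o: True}


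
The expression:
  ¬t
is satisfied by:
  {t: False}


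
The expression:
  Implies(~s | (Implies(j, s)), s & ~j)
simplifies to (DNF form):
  s & ~j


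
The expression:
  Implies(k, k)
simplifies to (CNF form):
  True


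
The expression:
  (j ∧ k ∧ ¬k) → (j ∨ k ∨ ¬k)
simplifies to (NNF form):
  True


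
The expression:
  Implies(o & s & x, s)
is always true.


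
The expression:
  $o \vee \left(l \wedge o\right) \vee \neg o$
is always true.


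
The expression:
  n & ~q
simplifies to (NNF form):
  n & ~q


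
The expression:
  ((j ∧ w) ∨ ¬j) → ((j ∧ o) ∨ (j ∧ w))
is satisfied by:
  {j: True}


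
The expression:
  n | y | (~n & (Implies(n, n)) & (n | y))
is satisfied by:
  {n: True, y: True}
  {n: True, y: False}
  {y: True, n: False}


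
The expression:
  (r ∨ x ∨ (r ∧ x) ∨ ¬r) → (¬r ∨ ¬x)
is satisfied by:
  {x: False, r: False}
  {r: True, x: False}
  {x: True, r: False}


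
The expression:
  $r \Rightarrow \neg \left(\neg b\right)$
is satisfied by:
  {b: True, r: False}
  {r: False, b: False}
  {r: True, b: True}


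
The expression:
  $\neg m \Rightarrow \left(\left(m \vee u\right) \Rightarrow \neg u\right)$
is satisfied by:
  {m: True, u: False}
  {u: False, m: False}
  {u: True, m: True}


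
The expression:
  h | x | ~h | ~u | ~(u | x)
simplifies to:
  True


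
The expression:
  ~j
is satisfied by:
  {j: False}


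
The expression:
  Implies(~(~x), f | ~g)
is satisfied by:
  {f: True, g: False, x: False}
  {g: False, x: False, f: False}
  {x: True, f: True, g: False}
  {x: True, g: False, f: False}
  {f: True, g: True, x: False}
  {g: True, f: False, x: False}
  {x: True, g: True, f: True}


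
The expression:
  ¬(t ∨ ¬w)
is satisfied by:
  {w: True, t: False}


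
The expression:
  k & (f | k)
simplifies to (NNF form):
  k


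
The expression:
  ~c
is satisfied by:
  {c: False}


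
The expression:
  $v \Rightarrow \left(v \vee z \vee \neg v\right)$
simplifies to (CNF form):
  $\text{True}$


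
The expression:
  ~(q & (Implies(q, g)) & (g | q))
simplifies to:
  ~g | ~q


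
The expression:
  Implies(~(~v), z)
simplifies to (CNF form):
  z | ~v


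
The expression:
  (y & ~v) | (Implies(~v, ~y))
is always true.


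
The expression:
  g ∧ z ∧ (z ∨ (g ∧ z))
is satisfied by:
  {z: True, g: True}


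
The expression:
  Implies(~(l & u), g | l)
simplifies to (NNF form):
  g | l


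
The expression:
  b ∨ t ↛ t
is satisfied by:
  {b: True}


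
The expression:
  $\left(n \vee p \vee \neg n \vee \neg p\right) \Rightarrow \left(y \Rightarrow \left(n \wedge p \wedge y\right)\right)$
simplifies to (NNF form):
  $\left(n \wedge p\right) \vee \neg y$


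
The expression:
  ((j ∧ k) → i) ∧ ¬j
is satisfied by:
  {j: False}


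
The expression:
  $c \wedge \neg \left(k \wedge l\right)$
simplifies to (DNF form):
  $\left(c \wedge \neg k\right) \vee \left(c \wedge \neg l\right)$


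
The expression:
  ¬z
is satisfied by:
  {z: False}


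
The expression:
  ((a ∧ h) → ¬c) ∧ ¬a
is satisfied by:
  {a: False}


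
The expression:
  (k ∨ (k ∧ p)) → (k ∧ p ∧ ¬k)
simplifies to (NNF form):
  ¬k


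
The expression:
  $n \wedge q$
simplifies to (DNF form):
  $n \wedge q$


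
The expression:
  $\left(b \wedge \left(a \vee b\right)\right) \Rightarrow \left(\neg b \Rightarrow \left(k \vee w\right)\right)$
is always true.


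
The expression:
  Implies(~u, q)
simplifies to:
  q | u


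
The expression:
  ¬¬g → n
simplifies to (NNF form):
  n ∨ ¬g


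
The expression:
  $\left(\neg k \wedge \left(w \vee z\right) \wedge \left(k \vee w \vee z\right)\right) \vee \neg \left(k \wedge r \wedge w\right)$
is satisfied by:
  {w: False, k: False, r: False}
  {r: True, w: False, k: False}
  {k: True, w: False, r: False}
  {r: True, k: True, w: False}
  {w: True, r: False, k: False}
  {r: True, w: True, k: False}
  {k: True, w: True, r: False}


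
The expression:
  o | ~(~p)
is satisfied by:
  {o: True, p: True}
  {o: True, p: False}
  {p: True, o: False}


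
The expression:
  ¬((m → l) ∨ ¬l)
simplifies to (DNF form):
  False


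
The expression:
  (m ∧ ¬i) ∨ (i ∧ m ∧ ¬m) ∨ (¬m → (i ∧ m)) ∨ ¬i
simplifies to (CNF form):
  m ∨ ¬i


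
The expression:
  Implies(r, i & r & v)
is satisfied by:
  {i: True, v: True, r: False}
  {i: True, v: False, r: False}
  {v: True, i: False, r: False}
  {i: False, v: False, r: False}
  {i: True, r: True, v: True}


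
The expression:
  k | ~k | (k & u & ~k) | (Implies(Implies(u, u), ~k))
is always true.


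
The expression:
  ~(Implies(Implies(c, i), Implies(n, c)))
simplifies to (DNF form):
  n & ~c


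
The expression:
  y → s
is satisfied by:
  {s: True, y: False}
  {y: False, s: False}
  {y: True, s: True}


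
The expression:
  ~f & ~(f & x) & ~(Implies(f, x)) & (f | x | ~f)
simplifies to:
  False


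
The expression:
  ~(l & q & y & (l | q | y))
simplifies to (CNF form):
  ~l | ~q | ~y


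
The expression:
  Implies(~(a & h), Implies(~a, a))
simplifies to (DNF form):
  a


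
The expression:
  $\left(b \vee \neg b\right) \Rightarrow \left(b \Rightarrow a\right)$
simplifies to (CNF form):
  $a \vee \neg b$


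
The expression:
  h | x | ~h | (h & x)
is always true.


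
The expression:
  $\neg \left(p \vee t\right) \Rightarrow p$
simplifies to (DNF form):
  $p \vee t$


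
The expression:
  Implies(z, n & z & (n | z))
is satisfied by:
  {n: True, z: False}
  {z: False, n: False}
  {z: True, n: True}


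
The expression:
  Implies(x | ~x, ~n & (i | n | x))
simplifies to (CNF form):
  ~n & (i | x)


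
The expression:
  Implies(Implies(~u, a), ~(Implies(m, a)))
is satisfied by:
  {m: True, u: False, a: False}
  {u: False, a: False, m: False}
  {m: True, u: True, a: False}


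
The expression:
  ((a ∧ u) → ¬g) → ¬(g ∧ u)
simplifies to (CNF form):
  a ∨ ¬g ∨ ¬u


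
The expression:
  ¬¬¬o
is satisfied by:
  {o: False}


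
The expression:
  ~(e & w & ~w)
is always true.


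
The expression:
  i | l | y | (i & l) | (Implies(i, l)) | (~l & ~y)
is always true.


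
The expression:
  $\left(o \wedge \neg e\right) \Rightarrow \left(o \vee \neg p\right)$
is always true.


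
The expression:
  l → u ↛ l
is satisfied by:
  {l: False}


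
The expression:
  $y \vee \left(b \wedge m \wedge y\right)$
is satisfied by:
  {y: True}


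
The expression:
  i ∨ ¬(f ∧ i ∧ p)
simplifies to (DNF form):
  True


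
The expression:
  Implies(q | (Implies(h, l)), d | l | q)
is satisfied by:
  {d: True, q: True, l: True, h: True}
  {d: True, q: True, l: True, h: False}
  {d: True, q: True, h: True, l: False}
  {d: True, q: True, h: False, l: False}
  {d: True, l: True, h: True, q: False}
  {d: True, l: True, h: False, q: False}
  {d: True, l: False, h: True, q: False}
  {d: True, l: False, h: False, q: False}
  {q: True, l: True, h: True, d: False}
  {q: True, l: True, h: False, d: False}
  {q: True, h: True, l: False, d: False}
  {q: True, h: False, l: False, d: False}
  {l: True, h: True, q: False, d: False}
  {l: True, q: False, h: False, d: False}
  {h: True, q: False, l: False, d: False}


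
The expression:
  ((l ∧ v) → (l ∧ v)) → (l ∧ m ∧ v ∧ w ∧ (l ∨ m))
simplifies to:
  l ∧ m ∧ v ∧ w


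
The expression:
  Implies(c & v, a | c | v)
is always true.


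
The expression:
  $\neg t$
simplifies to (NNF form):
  $\neg t$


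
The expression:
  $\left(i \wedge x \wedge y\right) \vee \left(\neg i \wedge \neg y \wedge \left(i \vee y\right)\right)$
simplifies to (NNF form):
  $i \wedge x \wedge y$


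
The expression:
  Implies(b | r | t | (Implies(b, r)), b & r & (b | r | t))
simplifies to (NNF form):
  b & r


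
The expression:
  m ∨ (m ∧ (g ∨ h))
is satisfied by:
  {m: True}


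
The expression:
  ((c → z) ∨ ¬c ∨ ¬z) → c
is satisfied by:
  {c: True}


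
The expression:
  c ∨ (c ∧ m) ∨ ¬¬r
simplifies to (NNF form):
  c ∨ r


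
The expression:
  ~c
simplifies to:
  ~c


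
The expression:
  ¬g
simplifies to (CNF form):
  ¬g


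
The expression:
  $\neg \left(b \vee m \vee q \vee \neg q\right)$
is never true.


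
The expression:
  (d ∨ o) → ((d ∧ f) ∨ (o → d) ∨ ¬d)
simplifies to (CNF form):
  True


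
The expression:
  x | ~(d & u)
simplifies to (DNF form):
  x | ~d | ~u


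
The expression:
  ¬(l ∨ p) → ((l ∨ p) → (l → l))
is always true.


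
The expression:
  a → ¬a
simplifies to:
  ¬a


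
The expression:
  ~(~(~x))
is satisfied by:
  {x: False}


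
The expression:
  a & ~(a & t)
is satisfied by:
  {a: True, t: False}


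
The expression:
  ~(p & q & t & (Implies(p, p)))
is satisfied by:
  {p: False, t: False, q: False}
  {q: True, p: False, t: False}
  {t: True, p: False, q: False}
  {q: True, t: True, p: False}
  {p: True, q: False, t: False}
  {q: True, p: True, t: False}
  {t: True, p: True, q: False}


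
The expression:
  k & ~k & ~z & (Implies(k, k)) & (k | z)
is never true.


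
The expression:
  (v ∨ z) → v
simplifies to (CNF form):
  v ∨ ¬z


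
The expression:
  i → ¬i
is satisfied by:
  {i: False}


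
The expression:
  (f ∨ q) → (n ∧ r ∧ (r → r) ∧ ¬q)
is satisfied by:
  {r: True, n: True, q: False, f: False}
  {r: True, q: False, n: False, f: False}
  {n: True, r: False, q: False, f: False}
  {r: False, q: False, n: False, f: False}
  {f: True, r: True, n: True, q: False}


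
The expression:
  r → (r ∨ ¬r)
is always true.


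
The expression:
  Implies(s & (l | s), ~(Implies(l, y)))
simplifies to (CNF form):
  (l | ~s) & (~s | ~y)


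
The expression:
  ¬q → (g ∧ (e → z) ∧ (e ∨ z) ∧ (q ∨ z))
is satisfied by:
  {q: True, z: True, g: True}
  {q: True, z: True, g: False}
  {q: True, g: True, z: False}
  {q: True, g: False, z: False}
  {z: True, g: True, q: False}


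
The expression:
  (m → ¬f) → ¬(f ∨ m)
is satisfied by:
  {f: False, m: False}
  {m: True, f: True}


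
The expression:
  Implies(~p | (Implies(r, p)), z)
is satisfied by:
  {z: True}


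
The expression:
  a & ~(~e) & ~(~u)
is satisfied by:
  {a: True, e: True, u: True}


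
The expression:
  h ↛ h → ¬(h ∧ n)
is always true.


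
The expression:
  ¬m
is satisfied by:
  {m: False}


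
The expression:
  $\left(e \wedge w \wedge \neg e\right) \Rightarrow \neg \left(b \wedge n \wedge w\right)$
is always true.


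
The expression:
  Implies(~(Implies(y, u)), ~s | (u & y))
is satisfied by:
  {u: True, s: False, y: False}
  {s: False, y: False, u: False}
  {y: True, u: True, s: False}
  {y: True, s: False, u: False}
  {u: True, s: True, y: False}
  {s: True, u: False, y: False}
  {y: True, s: True, u: True}


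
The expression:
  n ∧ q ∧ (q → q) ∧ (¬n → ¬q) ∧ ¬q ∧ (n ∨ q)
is never true.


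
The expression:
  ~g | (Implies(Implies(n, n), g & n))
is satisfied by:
  {n: True, g: False}
  {g: False, n: False}
  {g: True, n: True}


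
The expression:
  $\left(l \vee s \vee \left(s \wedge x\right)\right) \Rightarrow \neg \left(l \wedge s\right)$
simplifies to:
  $\neg l \vee \neg s$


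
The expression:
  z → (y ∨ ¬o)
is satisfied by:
  {y: True, o: False, z: False}
  {o: False, z: False, y: False}
  {y: True, z: True, o: False}
  {z: True, o: False, y: False}
  {y: True, o: True, z: False}
  {o: True, y: False, z: False}
  {y: True, z: True, o: True}


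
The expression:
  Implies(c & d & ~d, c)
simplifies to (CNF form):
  True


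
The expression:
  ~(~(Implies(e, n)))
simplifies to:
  n | ~e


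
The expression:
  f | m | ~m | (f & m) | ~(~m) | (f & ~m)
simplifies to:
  True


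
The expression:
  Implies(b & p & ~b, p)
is always true.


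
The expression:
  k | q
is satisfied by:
  {k: True, q: True}
  {k: True, q: False}
  {q: True, k: False}


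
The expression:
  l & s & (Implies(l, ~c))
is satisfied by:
  {s: True, l: True, c: False}


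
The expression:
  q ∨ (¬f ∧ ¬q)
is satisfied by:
  {q: True, f: False}
  {f: False, q: False}
  {f: True, q: True}


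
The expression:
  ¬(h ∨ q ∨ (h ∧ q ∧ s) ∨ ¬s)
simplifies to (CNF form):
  s ∧ ¬h ∧ ¬q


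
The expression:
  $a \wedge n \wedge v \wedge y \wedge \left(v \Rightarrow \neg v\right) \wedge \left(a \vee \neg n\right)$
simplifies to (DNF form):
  $\text{False}$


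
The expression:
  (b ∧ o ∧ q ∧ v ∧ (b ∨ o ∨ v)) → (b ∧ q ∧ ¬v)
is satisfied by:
  {o: False, v: False, q: False, b: False}
  {b: True, o: False, v: False, q: False}
  {q: True, o: False, v: False, b: False}
  {b: True, q: True, o: False, v: False}
  {v: True, b: False, o: False, q: False}
  {b: True, v: True, o: False, q: False}
  {q: True, v: True, b: False, o: False}
  {b: True, q: True, v: True, o: False}
  {o: True, q: False, v: False, b: False}
  {b: True, o: True, q: False, v: False}
  {q: True, o: True, b: False, v: False}
  {b: True, q: True, o: True, v: False}
  {v: True, o: True, q: False, b: False}
  {b: True, v: True, o: True, q: False}
  {q: True, v: True, o: True, b: False}


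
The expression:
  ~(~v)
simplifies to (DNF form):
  v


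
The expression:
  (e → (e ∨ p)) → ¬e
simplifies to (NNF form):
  ¬e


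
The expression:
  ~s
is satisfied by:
  {s: False}


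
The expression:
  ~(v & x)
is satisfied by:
  {v: False, x: False}
  {x: True, v: False}
  {v: True, x: False}


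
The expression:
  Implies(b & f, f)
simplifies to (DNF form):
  True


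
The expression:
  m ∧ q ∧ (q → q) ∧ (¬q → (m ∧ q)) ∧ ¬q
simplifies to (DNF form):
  False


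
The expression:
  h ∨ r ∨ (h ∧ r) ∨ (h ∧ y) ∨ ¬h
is always true.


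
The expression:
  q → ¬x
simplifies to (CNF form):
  ¬q ∨ ¬x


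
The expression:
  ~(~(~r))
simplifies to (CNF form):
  ~r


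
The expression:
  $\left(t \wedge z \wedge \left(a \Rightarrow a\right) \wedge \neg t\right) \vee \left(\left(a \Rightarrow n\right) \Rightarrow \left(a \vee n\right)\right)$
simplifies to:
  $a \vee n$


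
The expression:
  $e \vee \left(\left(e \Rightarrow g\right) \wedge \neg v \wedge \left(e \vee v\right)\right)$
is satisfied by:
  {e: True}


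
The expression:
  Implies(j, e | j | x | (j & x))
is always true.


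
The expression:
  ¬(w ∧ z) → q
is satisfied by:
  {q: True, z: True, w: True}
  {q: True, z: True, w: False}
  {q: True, w: True, z: False}
  {q: True, w: False, z: False}
  {z: True, w: True, q: False}


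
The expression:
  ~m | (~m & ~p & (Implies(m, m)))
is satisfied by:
  {m: False}


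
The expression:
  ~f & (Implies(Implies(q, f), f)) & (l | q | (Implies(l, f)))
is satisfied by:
  {q: True, f: False}


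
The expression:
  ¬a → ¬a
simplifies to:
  True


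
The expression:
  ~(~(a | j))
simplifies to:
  a | j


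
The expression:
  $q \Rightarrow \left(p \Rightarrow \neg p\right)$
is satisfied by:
  {p: False, q: False}
  {q: True, p: False}
  {p: True, q: False}


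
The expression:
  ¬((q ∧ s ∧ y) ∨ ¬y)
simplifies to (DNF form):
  (y ∧ ¬q) ∨ (y ∧ ¬s)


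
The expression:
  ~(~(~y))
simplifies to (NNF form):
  ~y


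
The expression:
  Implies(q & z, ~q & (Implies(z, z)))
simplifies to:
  ~q | ~z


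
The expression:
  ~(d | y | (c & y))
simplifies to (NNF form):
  ~d & ~y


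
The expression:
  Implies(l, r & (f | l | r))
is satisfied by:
  {r: True, l: False}
  {l: False, r: False}
  {l: True, r: True}


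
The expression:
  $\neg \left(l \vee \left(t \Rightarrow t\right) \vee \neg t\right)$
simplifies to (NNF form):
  $\text{False}$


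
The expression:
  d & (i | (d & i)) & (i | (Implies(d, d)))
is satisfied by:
  {i: True, d: True}


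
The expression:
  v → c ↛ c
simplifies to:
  ¬v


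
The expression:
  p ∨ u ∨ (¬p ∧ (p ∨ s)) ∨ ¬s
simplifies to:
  True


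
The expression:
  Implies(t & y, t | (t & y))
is always true.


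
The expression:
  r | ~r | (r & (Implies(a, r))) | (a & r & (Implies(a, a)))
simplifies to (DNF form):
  True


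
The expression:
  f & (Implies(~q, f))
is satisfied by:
  {f: True}


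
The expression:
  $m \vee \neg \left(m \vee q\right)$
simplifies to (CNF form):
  $m \vee \neg q$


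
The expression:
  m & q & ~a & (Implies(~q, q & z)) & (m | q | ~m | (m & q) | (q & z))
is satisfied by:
  {m: True, q: True, a: False}


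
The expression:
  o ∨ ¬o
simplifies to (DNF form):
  True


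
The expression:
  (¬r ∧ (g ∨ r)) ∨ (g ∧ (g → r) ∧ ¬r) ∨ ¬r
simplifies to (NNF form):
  ¬r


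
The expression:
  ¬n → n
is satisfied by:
  {n: True}


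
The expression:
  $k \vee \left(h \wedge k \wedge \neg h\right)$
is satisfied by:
  {k: True}


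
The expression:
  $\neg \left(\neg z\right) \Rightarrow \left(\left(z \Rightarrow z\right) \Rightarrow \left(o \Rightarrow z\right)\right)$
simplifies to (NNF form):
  $\text{True}$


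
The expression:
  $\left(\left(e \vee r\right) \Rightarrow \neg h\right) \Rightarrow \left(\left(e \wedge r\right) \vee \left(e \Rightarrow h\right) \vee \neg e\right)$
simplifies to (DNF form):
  $h \vee r \vee \neg e$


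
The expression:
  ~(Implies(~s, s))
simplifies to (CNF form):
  ~s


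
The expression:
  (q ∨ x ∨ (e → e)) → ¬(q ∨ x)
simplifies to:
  ¬q ∧ ¬x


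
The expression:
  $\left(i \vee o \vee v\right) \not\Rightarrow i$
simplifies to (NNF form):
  $\neg i \wedge \left(o \vee v\right)$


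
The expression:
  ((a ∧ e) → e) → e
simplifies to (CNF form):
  e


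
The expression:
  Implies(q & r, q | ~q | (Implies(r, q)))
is always true.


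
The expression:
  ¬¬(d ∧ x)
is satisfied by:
  {d: True, x: True}


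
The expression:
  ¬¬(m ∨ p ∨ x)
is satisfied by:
  {x: True, m: True, p: True}
  {x: True, m: True, p: False}
  {x: True, p: True, m: False}
  {x: True, p: False, m: False}
  {m: True, p: True, x: False}
  {m: True, p: False, x: False}
  {p: True, m: False, x: False}


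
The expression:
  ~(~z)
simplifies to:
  z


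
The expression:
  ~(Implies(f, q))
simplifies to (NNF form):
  f & ~q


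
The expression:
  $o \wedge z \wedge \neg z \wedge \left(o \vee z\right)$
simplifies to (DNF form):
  $\text{False}$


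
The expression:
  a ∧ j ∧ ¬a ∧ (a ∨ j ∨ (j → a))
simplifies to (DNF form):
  False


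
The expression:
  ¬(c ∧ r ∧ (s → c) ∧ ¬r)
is always true.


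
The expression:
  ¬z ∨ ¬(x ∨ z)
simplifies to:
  ¬z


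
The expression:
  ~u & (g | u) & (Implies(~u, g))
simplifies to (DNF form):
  g & ~u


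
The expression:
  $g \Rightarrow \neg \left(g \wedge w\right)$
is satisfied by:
  {w: False, g: False}
  {g: True, w: False}
  {w: True, g: False}


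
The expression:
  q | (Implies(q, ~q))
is always true.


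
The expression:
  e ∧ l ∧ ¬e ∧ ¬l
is never true.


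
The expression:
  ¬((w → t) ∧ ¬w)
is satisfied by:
  {w: True}


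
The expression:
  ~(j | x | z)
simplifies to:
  ~j & ~x & ~z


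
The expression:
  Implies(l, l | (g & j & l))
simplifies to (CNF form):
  True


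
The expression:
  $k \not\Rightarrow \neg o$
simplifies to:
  $k \wedge o$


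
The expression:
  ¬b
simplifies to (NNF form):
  ¬b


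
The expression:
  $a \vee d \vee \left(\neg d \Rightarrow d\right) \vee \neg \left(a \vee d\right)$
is always true.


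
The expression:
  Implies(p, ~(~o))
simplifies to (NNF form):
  o | ~p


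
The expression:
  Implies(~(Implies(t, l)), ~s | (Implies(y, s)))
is always true.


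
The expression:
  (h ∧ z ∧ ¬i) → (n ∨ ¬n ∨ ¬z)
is always true.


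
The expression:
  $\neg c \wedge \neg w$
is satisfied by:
  {w: False, c: False}


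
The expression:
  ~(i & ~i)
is always true.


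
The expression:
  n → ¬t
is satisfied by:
  {t: False, n: False}
  {n: True, t: False}
  {t: True, n: False}


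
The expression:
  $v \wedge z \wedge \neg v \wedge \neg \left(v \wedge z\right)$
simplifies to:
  $\text{False}$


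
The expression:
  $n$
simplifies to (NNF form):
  $n$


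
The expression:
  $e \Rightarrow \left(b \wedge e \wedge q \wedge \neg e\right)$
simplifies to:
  $\neg e$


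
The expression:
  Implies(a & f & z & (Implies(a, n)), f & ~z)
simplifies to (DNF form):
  ~a | ~f | ~n | ~z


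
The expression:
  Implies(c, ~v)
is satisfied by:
  {v: False, c: False}
  {c: True, v: False}
  {v: True, c: False}


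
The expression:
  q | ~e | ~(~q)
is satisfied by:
  {q: True, e: False}
  {e: False, q: False}
  {e: True, q: True}


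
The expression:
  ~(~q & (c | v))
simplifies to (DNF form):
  q | (~c & ~v)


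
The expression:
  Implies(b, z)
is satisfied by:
  {z: True, b: False}
  {b: False, z: False}
  {b: True, z: True}


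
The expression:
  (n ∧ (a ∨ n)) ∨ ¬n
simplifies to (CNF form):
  True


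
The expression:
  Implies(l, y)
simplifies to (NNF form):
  y | ~l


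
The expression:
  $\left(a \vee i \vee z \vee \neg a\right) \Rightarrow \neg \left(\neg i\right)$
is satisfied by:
  {i: True}


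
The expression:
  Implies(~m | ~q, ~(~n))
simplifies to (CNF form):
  (m | n) & (n | q)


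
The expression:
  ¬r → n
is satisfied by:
  {r: True, n: True}
  {r: True, n: False}
  {n: True, r: False}


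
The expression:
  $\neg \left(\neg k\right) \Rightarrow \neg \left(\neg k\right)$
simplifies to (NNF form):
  $\text{True}$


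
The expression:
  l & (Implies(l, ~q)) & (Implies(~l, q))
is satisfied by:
  {l: True, q: False}


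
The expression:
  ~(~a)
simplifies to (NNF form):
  a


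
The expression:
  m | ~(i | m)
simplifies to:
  m | ~i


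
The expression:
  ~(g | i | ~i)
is never true.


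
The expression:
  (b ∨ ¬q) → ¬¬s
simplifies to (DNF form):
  s ∨ (q ∧ ¬b)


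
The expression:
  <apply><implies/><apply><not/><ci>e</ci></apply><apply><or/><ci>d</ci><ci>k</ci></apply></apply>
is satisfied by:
  {d: True, k: True, e: True}
  {d: True, k: True, e: False}
  {d: True, e: True, k: False}
  {d: True, e: False, k: False}
  {k: True, e: True, d: False}
  {k: True, e: False, d: False}
  {e: True, k: False, d: False}


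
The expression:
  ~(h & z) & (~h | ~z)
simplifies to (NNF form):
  ~h | ~z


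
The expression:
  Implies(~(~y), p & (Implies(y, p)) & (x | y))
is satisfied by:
  {p: True, y: False}
  {y: False, p: False}
  {y: True, p: True}


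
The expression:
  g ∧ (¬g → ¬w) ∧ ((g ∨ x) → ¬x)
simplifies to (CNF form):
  g ∧ ¬x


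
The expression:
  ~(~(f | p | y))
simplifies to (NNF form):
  f | p | y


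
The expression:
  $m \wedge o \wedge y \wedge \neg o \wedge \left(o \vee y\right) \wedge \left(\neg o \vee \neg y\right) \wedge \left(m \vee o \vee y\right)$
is never true.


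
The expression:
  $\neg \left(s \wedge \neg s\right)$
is always true.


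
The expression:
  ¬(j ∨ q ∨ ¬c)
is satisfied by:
  {c: True, q: False, j: False}


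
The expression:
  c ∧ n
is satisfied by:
  {c: True, n: True}


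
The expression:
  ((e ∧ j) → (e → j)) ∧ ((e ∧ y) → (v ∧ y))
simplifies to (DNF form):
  v ∨ ¬e ∨ ¬y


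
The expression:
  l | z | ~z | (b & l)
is always true.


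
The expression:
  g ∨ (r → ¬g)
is always true.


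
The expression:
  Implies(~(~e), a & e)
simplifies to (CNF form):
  a | ~e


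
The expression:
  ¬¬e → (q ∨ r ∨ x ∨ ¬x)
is always true.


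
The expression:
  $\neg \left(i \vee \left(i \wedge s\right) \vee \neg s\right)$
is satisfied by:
  {s: True, i: False}


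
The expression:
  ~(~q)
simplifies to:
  q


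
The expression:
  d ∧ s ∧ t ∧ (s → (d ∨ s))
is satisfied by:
  {t: True, s: True, d: True}


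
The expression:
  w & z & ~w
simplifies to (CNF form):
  False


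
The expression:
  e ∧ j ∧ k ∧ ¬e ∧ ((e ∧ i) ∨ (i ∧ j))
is never true.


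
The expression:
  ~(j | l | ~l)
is never true.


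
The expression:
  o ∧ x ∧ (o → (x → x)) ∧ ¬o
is never true.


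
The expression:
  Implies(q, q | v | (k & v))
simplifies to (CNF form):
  True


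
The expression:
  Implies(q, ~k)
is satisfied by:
  {k: False, q: False}
  {q: True, k: False}
  {k: True, q: False}


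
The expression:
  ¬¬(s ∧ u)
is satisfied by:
  {u: True, s: True}


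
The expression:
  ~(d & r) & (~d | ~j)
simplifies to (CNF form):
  (~d | ~j) & (~d | ~r)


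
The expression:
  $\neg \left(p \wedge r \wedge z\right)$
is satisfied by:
  {p: False, z: False, r: False}
  {r: True, p: False, z: False}
  {z: True, p: False, r: False}
  {r: True, z: True, p: False}
  {p: True, r: False, z: False}
  {r: True, p: True, z: False}
  {z: True, p: True, r: False}


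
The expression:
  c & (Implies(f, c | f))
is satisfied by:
  {c: True}


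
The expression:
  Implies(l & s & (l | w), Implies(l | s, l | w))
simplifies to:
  True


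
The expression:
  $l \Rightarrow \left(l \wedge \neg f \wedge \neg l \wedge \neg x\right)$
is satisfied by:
  {l: False}


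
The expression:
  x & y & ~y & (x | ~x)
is never true.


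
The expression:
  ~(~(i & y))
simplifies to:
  i & y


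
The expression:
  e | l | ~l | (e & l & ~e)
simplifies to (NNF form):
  True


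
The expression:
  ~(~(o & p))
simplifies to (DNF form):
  o & p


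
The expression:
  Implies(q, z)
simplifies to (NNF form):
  z | ~q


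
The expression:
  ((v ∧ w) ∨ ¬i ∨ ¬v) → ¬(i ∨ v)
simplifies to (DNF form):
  (v ∧ ¬v) ∨ (¬i ∧ ¬v) ∨ (i ∧ v ∧ ¬v) ∨ (i ∧ v ∧ ¬w) ∨ (i ∧ ¬i ∧ ¬v) ∨ (i ∧ ¬i ∧ ¬w) ∨ (v ∧ ¬v ∧ ¬w) ∨ (¬i ∧ ¬v ∧ ¬w)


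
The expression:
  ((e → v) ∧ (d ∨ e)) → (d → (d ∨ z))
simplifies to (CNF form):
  True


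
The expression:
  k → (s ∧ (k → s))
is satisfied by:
  {s: True, k: False}
  {k: False, s: False}
  {k: True, s: True}


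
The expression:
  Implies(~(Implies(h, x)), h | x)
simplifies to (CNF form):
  True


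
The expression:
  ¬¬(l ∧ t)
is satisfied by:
  {t: True, l: True}


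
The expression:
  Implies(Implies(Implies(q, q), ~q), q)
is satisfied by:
  {q: True}


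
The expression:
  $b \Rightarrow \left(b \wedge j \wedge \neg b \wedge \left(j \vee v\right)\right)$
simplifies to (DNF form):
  $\neg b$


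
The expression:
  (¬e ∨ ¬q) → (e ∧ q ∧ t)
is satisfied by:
  {e: True, q: True}


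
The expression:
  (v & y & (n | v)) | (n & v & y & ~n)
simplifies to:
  v & y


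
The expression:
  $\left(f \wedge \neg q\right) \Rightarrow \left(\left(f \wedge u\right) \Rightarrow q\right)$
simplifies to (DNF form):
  $q \vee \neg f \vee \neg u$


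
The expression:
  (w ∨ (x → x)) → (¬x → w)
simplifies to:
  w ∨ x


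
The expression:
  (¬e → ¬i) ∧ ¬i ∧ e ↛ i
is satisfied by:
  {e: True, i: False}


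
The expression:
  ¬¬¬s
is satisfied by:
  {s: False}


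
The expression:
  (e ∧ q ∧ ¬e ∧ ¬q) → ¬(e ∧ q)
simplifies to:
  True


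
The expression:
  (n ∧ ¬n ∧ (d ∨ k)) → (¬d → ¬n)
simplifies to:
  True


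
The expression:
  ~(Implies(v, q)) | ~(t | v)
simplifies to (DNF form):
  (v & ~q) | (~t & ~v)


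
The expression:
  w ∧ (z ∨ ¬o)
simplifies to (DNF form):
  (w ∧ z) ∨ (w ∧ ¬o)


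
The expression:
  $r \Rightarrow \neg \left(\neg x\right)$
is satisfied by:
  {x: True, r: False}
  {r: False, x: False}
  {r: True, x: True}


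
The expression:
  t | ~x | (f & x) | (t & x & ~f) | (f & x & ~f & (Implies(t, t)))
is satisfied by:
  {t: True, f: True, x: False}
  {t: True, f: False, x: False}
  {f: True, t: False, x: False}
  {t: False, f: False, x: False}
  {x: True, t: True, f: True}
  {x: True, t: True, f: False}
  {x: True, f: True, t: False}


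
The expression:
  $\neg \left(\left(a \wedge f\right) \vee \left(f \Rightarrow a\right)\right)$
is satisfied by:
  {f: True, a: False}


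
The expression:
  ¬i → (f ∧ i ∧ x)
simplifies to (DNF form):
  i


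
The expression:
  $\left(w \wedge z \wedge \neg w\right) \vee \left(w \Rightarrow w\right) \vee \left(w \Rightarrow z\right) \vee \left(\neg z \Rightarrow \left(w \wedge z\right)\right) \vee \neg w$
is always true.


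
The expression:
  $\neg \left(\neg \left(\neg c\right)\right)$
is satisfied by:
  {c: False}
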